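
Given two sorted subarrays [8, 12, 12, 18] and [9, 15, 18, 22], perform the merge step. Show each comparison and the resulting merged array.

Merging process:

Compare 8 vs 9: take 8 from left. Merged: [8]
Compare 12 vs 9: take 9 from right. Merged: [8, 9]
Compare 12 vs 15: take 12 from left. Merged: [8, 9, 12]
Compare 12 vs 15: take 12 from left. Merged: [8, 9, 12, 12]
Compare 18 vs 15: take 15 from right. Merged: [8, 9, 12, 12, 15]
Compare 18 vs 18: take 18 from left. Merged: [8, 9, 12, 12, 15, 18]
Append remaining from right: [18, 22]. Merged: [8, 9, 12, 12, 15, 18, 18, 22]

Final merged array: [8, 9, 12, 12, 15, 18, 18, 22]
Total comparisons: 6

The merged array is [8, 9, 12, 12, 15, 18, 18, 22], requiring 6 comparisons. The merge step runs in O(n) time where n is the total number of elements.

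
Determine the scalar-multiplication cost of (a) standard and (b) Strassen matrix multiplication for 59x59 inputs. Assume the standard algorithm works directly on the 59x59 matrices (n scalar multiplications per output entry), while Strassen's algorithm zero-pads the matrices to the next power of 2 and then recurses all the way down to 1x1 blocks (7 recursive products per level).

Matrix multiplication for 59x59 matrices:

Strassen's algorithm requires power-of-2 dimensions. Pad 59x59 to 64x64 (next power of 2).

Standard algorithm: 59^3 = 205379 multiplications
Strassen's algorithm: 7^(log2(64)) = 7^6 = 117649 multiplications
Savings: 205379 - 117649 = 87730 multiplications

Standard: 205379 multiplications (59^3). Strassen: 117649 multiplications (7^6, after padding to 64x64). Strassen reduces 8 recursive multiplications to 7 at each level.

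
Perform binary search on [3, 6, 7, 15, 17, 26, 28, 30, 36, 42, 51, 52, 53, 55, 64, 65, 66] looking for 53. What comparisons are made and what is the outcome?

Binary search for 53 in [3, 6, 7, 15, 17, 26, 28, 30, 36, 42, 51, 52, 53, 55, 64, 65, 66]:

lo=0, hi=16, mid=8, arr[mid]=36 -> 36 < 53, search right half
lo=9, hi=16, mid=12, arr[mid]=53 -> Found target at index 12!

Binary search finds 53 at index 12 after 2 comparisons. The search repeatedly halves the search space by comparing with the middle element.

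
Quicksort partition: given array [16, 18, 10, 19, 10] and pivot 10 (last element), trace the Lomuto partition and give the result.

Lomuto partition with pivot = 10:

Initial array: [16, 18, 10, 19, 10]

arr[0]=16 > 10: no swap
arr[1]=18 > 10: no swap
arr[2]=10 <= 10: swap with position 0, array becomes [10, 18, 16, 19, 10]
arr[3]=19 > 10: no swap

Place pivot at position 1: [10, 10, 16, 19, 18]
Pivot position: 1

After partitioning with pivot 10, the array becomes [10, 10, 16, 19, 18]. The pivot is placed at index 1. All elements to the left of the pivot are <= 10, and all elements to the right are > 10.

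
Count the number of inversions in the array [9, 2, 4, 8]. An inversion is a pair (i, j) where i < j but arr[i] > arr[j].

Finding inversions in [9, 2, 4, 8]:

(0, 1): arr[0]=9 > arr[1]=2
(0, 2): arr[0]=9 > arr[2]=4
(0, 3): arr[0]=9 > arr[3]=8

Total inversions: 3

The array has 3 inversion(s): (0,1), (0,2), (0,3). Each pair (i,j) satisfies i < j and arr[i] > arr[j].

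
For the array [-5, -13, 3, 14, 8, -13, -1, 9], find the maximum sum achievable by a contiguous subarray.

Using Kadane's algorithm on [-5, -13, 3, 14, 8, -13, -1, 9]:

Scanning through the array:
Position 1 (value -13): max_ending_here = -13, max_so_far = -5
Position 2 (value 3): max_ending_here = 3, max_so_far = 3
Position 3 (value 14): max_ending_here = 17, max_so_far = 17
Position 4 (value 8): max_ending_here = 25, max_so_far = 25
Position 5 (value -13): max_ending_here = 12, max_so_far = 25
Position 6 (value -1): max_ending_here = 11, max_so_far = 25
Position 7 (value 9): max_ending_here = 20, max_so_far = 25

Maximum subarray: [3, 14, 8]
Maximum sum: 25

The maximum subarray is [3, 14, 8] with sum 25. This subarray runs from index 2 to index 4.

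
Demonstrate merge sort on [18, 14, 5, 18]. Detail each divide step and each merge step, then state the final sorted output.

Merge sort trace:

Split: [18, 14, 5, 18] -> [18, 14] and [5, 18]
  Split: [18, 14] -> [18] and [14]
  Merge: [18] + [14] -> [14, 18]
  Split: [5, 18] -> [5] and [18]
  Merge: [5] + [18] -> [5, 18]
Merge: [14, 18] + [5, 18] -> [5, 14, 18, 18]

Final sorted array: [5, 14, 18, 18]

The merge sort proceeds by recursively splitting the array and merging sorted halves.
After all merges, the sorted array is [5, 14, 18, 18].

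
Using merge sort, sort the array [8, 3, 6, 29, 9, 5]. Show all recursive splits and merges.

Merge sort trace:

Split: [8, 3, 6, 29, 9, 5] -> [8, 3, 6] and [29, 9, 5]
  Split: [8, 3, 6] -> [8] and [3, 6]
    Split: [3, 6] -> [3] and [6]
    Merge: [3] + [6] -> [3, 6]
  Merge: [8] + [3, 6] -> [3, 6, 8]
  Split: [29, 9, 5] -> [29] and [9, 5]
    Split: [9, 5] -> [9] and [5]
    Merge: [9] + [5] -> [5, 9]
  Merge: [29] + [5, 9] -> [5, 9, 29]
Merge: [3, 6, 8] + [5, 9, 29] -> [3, 5, 6, 8, 9, 29]

Final sorted array: [3, 5, 6, 8, 9, 29]

The merge sort proceeds by recursively splitting the array and merging sorted halves.
After all merges, the sorted array is [3, 5, 6, 8, 9, 29].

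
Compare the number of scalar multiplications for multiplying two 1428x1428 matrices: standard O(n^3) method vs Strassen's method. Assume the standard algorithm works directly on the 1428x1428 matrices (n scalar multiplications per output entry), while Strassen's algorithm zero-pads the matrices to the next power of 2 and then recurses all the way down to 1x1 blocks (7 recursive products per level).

Matrix multiplication for 1428x1428 matrices:

Strassen's algorithm requires power-of-2 dimensions. Pad 1428x1428 to 2048x2048 (next power of 2).

Standard algorithm: 1428^3 = 2911954752 multiplications
Strassen's algorithm: 7^(log2(2048)) = 7^11 = 1977326743 multiplications
Savings: 2911954752 - 1977326743 = 934628009 multiplications

Standard: 2911954752 multiplications (1428^3). Strassen: 1977326743 multiplications (7^11, after padding to 2048x2048). Strassen reduces 8 recursive multiplications to 7 at each level.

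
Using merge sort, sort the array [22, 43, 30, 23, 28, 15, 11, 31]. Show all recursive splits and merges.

Merge sort trace:

Split: [22, 43, 30, 23, 28, 15, 11, 31] -> [22, 43, 30, 23] and [28, 15, 11, 31]
  Split: [22, 43, 30, 23] -> [22, 43] and [30, 23]
    Split: [22, 43] -> [22] and [43]
    Merge: [22] + [43] -> [22, 43]
    Split: [30, 23] -> [30] and [23]
    Merge: [30] + [23] -> [23, 30]
  Merge: [22, 43] + [23, 30] -> [22, 23, 30, 43]
  Split: [28, 15, 11, 31] -> [28, 15] and [11, 31]
    Split: [28, 15] -> [28] and [15]
    Merge: [28] + [15] -> [15, 28]
    Split: [11, 31] -> [11] and [31]
    Merge: [11] + [31] -> [11, 31]
  Merge: [15, 28] + [11, 31] -> [11, 15, 28, 31]
Merge: [22, 23, 30, 43] + [11, 15, 28, 31] -> [11, 15, 22, 23, 28, 30, 31, 43]

Final sorted array: [11, 15, 22, 23, 28, 30, 31, 43]

The merge sort proceeds by recursively splitting the array and merging sorted halves.
After all merges, the sorted array is [11, 15, 22, 23, 28, 30, 31, 43].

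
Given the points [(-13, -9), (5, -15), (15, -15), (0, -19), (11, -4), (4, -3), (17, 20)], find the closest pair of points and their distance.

Computing all pairwise distances among 7 points:

d((-13, -9), (5, -15)) = 18.9737
d((-13, -9), (15, -15)) = 28.6356
d((-13, -9), (0, -19)) = 16.4012
d((-13, -9), (11, -4)) = 24.5153
d((-13, -9), (4, -3)) = 18.0278
d((-13, -9), (17, 20)) = 41.7253
d((5, -15), (15, -15)) = 10.0
d((5, -15), (0, -19)) = 6.4031 <-- minimum
d((5, -15), (11, -4)) = 12.53
d((5, -15), (4, -3)) = 12.0416
d((5, -15), (17, 20)) = 37.0
d((15, -15), (0, -19)) = 15.5242
d((15, -15), (11, -4)) = 11.7047
d((15, -15), (4, -3)) = 16.2788
d((15, -15), (17, 20)) = 35.0571
d((0, -19), (11, -4)) = 18.6011
d((0, -19), (4, -3)) = 16.4924
d((0, -19), (17, 20)) = 42.5441
d((11, -4), (4, -3)) = 7.0711
d((11, -4), (17, 20)) = 24.7386
d((4, -3), (17, 20)) = 26.4197

Closest pair: (5, -15) and (0, -19) with distance 6.4031

The closest pair is (5, -15) and (0, -19) with Euclidean distance 6.4031. For 7 points, brute-force pairwise comparison is shown above. For large n, the divide-and-conquer algorithm (sort by x, recurse on halves, check the dividing strip) achieves O(n log n).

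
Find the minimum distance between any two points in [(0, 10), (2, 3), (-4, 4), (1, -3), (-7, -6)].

Computing all pairwise distances among 5 points:

d((0, 10), (2, 3)) = 7.2801
d((0, 10), (-4, 4)) = 7.2111
d((0, 10), (1, -3)) = 13.0384
d((0, 10), (-7, -6)) = 17.4642
d((2, 3), (-4, 4)) = 6.0828 <-- minimum
d((2, 3), (1, -3)) = 6.0828 <-- minimum
d((2, 3), (-7, -6)) = 12.7279
d((-4, 4), (1, -3)) = 8.6023
d((-4, 4), (-7, -6)) = 10.4403
d((1, -3), (-7, -6)) = 8.544

Minimum distance: 6.0828 (tie among 2 pairs: (2, 3) and (-4, 4); (2, 3) and (1, -3))

The minimum Euclidean distance is 6.0828. There is a tie: 2 pairs achieve this minimum — (2, 3) and (-4, 4); (2, 3) and (1, -3). Any of these is a valid closest pair. For 5 points, brute-force pairwise comparison is shown above. For large n, the divide-and-conquer algorithm (sort by x, recurse on halves, check the dividing strip) achieves O(n log n).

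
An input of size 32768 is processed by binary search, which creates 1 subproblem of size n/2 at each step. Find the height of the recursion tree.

For divide and conquer with division factor 2:

Problem sizes at each level:
Level 0: 32768
Level 1: 16384
Level 2: 8192
Level 3: 4096
Level 4: 2048
Level 5: 1024
Level 6: 512
Level 7: 256
Level 8: 128
Level 9: 64
Level 10: 32
Level 11: 16
Level 12: 8
Level 13: 4
Level 14: 2
Level 15: 1

The root is level 0 and the size-1 base case is level 15 (the tree spans levels 0 through 15, i.e. 16 levels counting the root), so the depth is the number of divisions: log_2(32768) = 15

The recursion tree depth is log_2(32768) = 15. At each level, the problem size is divided by 2, so it takes 15 divisions to reduce to a base case of size 1. The algorithm makes 1 recursive call at each level.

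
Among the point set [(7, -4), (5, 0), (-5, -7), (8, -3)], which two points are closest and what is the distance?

Computing all pairwise distances among 4 points:

d((7, -4), (5, 0)) = 4.4721
d((7, -4), (-5, -7)) = 12.3693
d((7, -4), (8, -3)) = 1.4142 <-- minimum
d((5, 0), (-5, -7)) = 12.2066
d((5, 0), (8, -3)) = 4.2426
d((-5, -7), (8, -3)) = 13.6015

Closest pair: (7, -4) and (8, -3) with distance 1.4142

The closest pair is (7, -4) and (8, -3) with Euclidean distance 1.4142. For 4 points, brute-force pairwise comparison is shown above. For large n, the divide-and-conquer algorithm (sort by x, recurse on halves, check the dividing strip) achieves O(n log n).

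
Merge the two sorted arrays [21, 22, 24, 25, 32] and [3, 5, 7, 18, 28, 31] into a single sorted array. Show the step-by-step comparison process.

Merging process:

Compare 21 vs 3: take 3 from right. Merged: [3]
Compare 21 vs 5: take 5 from right. Merged: [3, 5]
Compare 21 vs 7: take 7 from right. Merged: [3, 5, 7]
Compare 21 vs 18: take 18 from right. Merged: [3, 5, 7, 18]
Compare 21 vs 28: take 21 from left. Merged: [3, 5, 7, 18, 21]
Compare 22 vs 28: take 22 from left. Merged: [3, 5, 7, 18, 21, 22]
Compare 24 vs 28: take 24 from left. Merged: [3, 5, 7, 18, 21, 22, 24]
Compare 25 vs 28: take 25 from left. Merged: [3, 5, 7, 18, 21, 22, 24, 25]
Compare 32 vs 28: take 28 from right. Merged: [3, 5, 7, 18, 21, 22, 24, 25, 28]
Compare 32 vs 31: take 31 from right. Merged: [3, 5, 7, 18, 21, 22, 24, 25, 28, 31]
Append remaining from left: [32]. Merged: [3, 5, 7, 18, 21, 22, 24, 25, 28, 31, 32]

Final merged array: [3, 5, 7, 18, 21, 22, 24, 25, 28, 31, 32]
Total comparisons: 10

The merged array is [3, 5, 7, 18, 21, 22, 24, 25, 28, 31, 32], requiring 10 comparisons. The merge step runs in O(n) time where n is the total number of elements.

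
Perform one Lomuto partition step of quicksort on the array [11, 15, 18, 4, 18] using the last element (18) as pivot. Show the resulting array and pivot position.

Lomuto partition with pivot = 18:

Initial array: [11, 15, 18, 4, 18]

arr[0]=11 <= 18: swap with position 0, array becomes [11, 15, 18, 4, 18]
arr[1]=15 <= 18: swap with position 1, array becomes [11, 15, 18, 4, 18]
arr[2]=18 <= 18: swap with position 2, array becomes [11, 15, 18, 4, 18]
arr[3]=4 <= 18: swap with position 3, array becomes [11, 15, 18, 4, 18]

Place pivot at position 4: [11, 15, 18, 4, 18]
Pivot position: 4

After partitioning with pivot 18, the array becomes [11, 15, 18, 4, 18]. The pivot is placed at index 4. All elements to the left of the pivot are <= 18, and all elements to the right are > 18.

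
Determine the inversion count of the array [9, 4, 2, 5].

Finding inversions in [9, 4, 2, 5]:

(0, 1): arr[0]=9 > arr[1]=4
(0, 2): arr[0]=9 > arr[2]=2
(0, 3): arr[0]=9 > arr[3]=5
(1, 2): arr[1]=4 > arr[2]=2

Total inversions: 4

The array has 4 inversion(s): (0,1), (0,2), (0,3), (1,2). Each pair (i,j) satisfies i < j and arr[i] > arr[j].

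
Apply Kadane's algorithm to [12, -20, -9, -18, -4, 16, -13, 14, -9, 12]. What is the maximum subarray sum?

Using Kadane's algorithm on [12, -20, -9, -18, -4, 16, -13, 14, -9, 12]:

Scanning through the array:
Position 1 (value -20): max_ending_here = -8, max_so_far = 12
Position 2 (value -9): max_ending_here = -9, max_so_far = 12
Position 3 (value -18): max_ending_here = -18, max_so_far = 12
Position 4 (value -4): max_ending_here = -4, max_so_far = 12
Position 5 (value 16): max_ending_here = 16, max_so_far = 16
Position 6 (value -13): max_ending_here = 3, max_so_far = 16
Position 7 (value 14): max_ending_here = 17, max_so_far = 17
Position 8 (value -9): max_ending_here = 8, max_so_far = 17
Position 9 (value 12): max_ending_here = 20, max_so_far = 20

Maximum subarray: [16, -13, 14, -9, 12]
Maximum sum: 20

The maximum subarray is [16, -13, 14, -9, 12] with sum 20. This subarray runs from index 5 to index 9.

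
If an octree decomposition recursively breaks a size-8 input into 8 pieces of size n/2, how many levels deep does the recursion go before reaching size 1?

For divide and conquer with division factor 2:

Problem sizes at each level:
Level 0: 8
Level 1: 4
Level 2: 2
Level 3: 1

The root is level 0 and the size-1 base case is level 3 (the tree spans levels 0 through 3, i.e. 4 levels counting the root), so the depth is the number of divisions: log_2(8) = 3

The recursion tree depth is log_2(8) = 3. At each level, the problem size is divided by 2, so it takes 3 divisions to reduce to a base case of size 1. The algorithm makes 8 recursive calls at each level.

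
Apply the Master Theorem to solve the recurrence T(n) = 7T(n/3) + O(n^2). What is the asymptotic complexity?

Master Theorem for T(n) = 7T(n/3) + O(n^2):

a = 7, b = 3, c = 2
log_b(a) = log_3(7) = 1.7712

Case 3: c = 2 > log_3(7) = 1.7712
T(n) = O(n^2) = O(n^2)

For T(n) = 7T(n/3) + O(n^2): log_3(7) = 1.7712. This is Case 3 of the Master Theorem (c > log_b(a), work dominated by root), giving O(n^2).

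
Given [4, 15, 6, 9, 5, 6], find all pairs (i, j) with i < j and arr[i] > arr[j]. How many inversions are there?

Finding inversions in [4, 15, 6, 9, 5, 6]:

(1, 2): arr[1]=15 > arr[2]=6
(1, 3): arr[1]=15 > arr[3]=9
(1, 4): arr[1]=15 > arr[4]=5
(1, 5): arr[1]=15 > arr[5]=6
(2, 4): arr[2]=6 > arr[4]=5
(3, 4): arr[3]=9 > arr[4]=5
(3, 5): arr[3]=9 > arr[5]=6

Total inversions: 7

The array has 7 inversion(s): (1,2), (1,3), (1,4), (1,5), (2,4), (3,4), (3,5). Each pair (i,j) satisfies i < j and arr[i] > arr[j].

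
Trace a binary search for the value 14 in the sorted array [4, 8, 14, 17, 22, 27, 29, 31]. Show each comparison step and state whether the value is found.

Binary search for 14 in [4, 8, 14, 17, 22, 27, 29, 31]:

lo=0, hi=7, mid=3, arr[mid]=17 -> 17 > 14, search left half
lo=0, hi=2, mid=1, arr[mid]=8 -> 8 < 14, search right half
lo=2, hi=2, mid=2, arr[mid]=14 -> Found target at index 2!

Binary search finds 14 at index 2 after 3 comparisons. The search repeatedly halves the search space by comparing with the middle element.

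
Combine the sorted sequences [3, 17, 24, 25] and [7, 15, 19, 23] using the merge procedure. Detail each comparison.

Merging process:

Compare 3 vs 7: take 3 from left. Merged: [3]
Compare 17 vs 7: take 7 from right. Merged: [3, 7]
Compare 17 vs 15: take 15 from right. Merged: [3, 7, 15]
Compare 17 vs 19: take 17 from left. Merged: [3, 7, 15, 17]
Compare 24 vs 19: take 19 from right. Merged: [3, 7, 15, 17, 19]
Compare 24 vs 23: take 23 from right. Merged: [3, 7, 15, 17, 19, 23]
Append remaining from left: [24, 25]. Merged: [3, 7, 15, 17, 19, 23, 24, 25]

Final merged array: [3, 7, 15, 17, 19, 23, 24, 25]
Total comparisons: 6

The merged array is [3, 7, 15, 17, 19, 23, 24, 25], requiring 6 comparisons. The merge step runs in O(n) time where n is the total number of elements.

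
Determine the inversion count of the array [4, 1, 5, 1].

Finding inversions in [4, 1, 5, 1]:

(0, 1): arr[0]=4 > arr[1]=1
(0, 3): arr[0]=4 > arr[3]=1
(2, 3): arr[2]=5 > arr[3]=1

Total inversions: 3

The array has 3 inversion(s): (0,1), (0,3), (2,3). Each pair (i,j) satisfies i < j and arr[i] > arr[j].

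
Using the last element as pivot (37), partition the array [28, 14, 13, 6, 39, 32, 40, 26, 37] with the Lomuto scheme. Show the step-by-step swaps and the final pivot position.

Lomuto partition with pivot = 37:

Initial array: [28, 14, 13, 6, 39, 32, 40, 26, 37]

arr[0]=28 <= 37: swap with position 0, array becomes [28, 14, 13, 6, 39, 32, 40, 26, 37]
arr[1]=14 <= 37: swap with position 1, array becomes [28, 14, 13, 6, 39, 32, 40, 26, 37]
arr[2]=13 <= 37: swap with position 2, array becomes [28, 14, 13, 6, 39, 32, 40, 26, 37]
arr[3]=6 <= 37: swap with position 3, array becomes [28, 14, 13, 6, 39, 32, 40, 26, 37]
arr[4]=39 > 37: no swap
arr[5]=32 <= 37: swap with position 4, array becomes [28, 14, 13, 6, 32, 39, 40, 26, 37]
arr[6]=40 > 37: no swap
arr[7]=26 <= 37: swap with position 5, array becomes [28, 14, 13, 6, 32, 26, 40, 39, 37]

Place pivot at position 6: [28, 14, 13, 6, 32, 26, 37, 39, 40]
Pivot position: 6

After partitioning with pivot 37, the array becomes [28, 14, 13, 6, 32, 26, 37, 39, 40]. The pivot is placed at index 6. All elements to the left of the pivot are <= 37, and all elements to the right are > 37.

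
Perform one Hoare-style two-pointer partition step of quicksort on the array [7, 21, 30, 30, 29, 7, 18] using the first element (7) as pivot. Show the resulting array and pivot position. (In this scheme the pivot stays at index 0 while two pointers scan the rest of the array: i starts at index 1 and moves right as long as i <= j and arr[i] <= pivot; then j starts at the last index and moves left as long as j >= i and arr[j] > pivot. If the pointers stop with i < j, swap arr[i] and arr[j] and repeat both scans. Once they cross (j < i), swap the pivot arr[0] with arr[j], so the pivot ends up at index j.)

Hoare-style two-pointer partition with pivot = 7:

Initial array: [7, 21, 30, 30, 29, 7, 18]

Pointers start at i = 1, j = 6.
i stops at index 1 (arr[1]=21 > 7), j stops at index 5 (arr[5]=7 <= 7): swap arr[1] and arr[5], array becomes [7, 7, 30, 30, 29, 21, 18]
i ends at 2, j ends at 1: the pointers have crossed (j < i), so scanning stops.

Swap pivot arr[0] with arr[1] to place pivot at position 1: [7, 7, 30, 30, 29, 21, 18]
Pivot position: 1

After partitioning with pivot 7, the array becomes [7, 7, 30, 30, 29, 21, 18]. The pivot is placed at index 1. All elements to the left of the pivot are <= 7, and all elements to the right are > 7.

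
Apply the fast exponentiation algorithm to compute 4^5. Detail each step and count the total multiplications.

Computing 4^5 by squaring (build up from 4^1; each line after the first costs one multiplication):

4^1 = 4
4^2 = (4^1)^2 = 4^2 = 16
4^4 = (4^2)^2 = 16^2 = 256
4^5 = 4 * 4^4 = 4 * 256 = 1024

Result: 1024
Multiplications needed: 3 (3 lines after 4^1)

4^5 = 1024. Using exponentiation by squaring, this requires 3 multiplications. The key idea: if the exponent is even, square the half-power; if odd, multiply by the base once.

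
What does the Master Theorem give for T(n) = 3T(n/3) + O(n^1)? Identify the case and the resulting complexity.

Master Theorem for T(n) = 3T(n/3) + O(n^1):

a = 3, b = 3, c = 1
log_b(a) = log_3(3) = 1.0000

Case 2: c = 1 = log_3(3) = 1.0000
T(n) = O(n^1 log n) = O(n log n)

For T(n) = 3T(n/3) + O(n^1): log_3(3) = 1.0000. This is Case 2 of the Master Theorem (c = log_b(a), equal work at all levels), giving O(n log n).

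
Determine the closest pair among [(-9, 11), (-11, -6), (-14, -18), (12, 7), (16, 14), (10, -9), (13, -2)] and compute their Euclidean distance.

Computing all pairwise distances among 7 points:

d((-9, 11), (-11, -6)) = 17.1172
d((-9, 11), (-14, -18)) = 29.4279
d((-9, 11), (12, 7)) = 21.3776
d((-9, 11), (16, 14)) = 25.1794
d((-9, 11), (10, -9)) = 27.5862
d((-9, 11), (13, -2)) = 25.5539
d((-11, -6), (-14, -18)) = 12.3693
d((-11, -6), (12, 7)) = 26.4197
d((-11, -6), (16, 14)) = 33.6006
d((-11, -6), (10, -9)) = 21.2132
d((-11, -6), (13, -2)) = 24.3311
d((-14, -18), (12, 7)) = 36.0694
d((-14, -18), (16, 14)) = 43.8634
d((-14, -18), (10, -9)) = 25.632
d((-14, -18), (13, -2)) = 31.3847
d((12, 7), (16, 14)) = 8.0623
d((12, 7), (10, -9)) = 16.1245
d((12, 7), (13, -2)) = 9.0554
d((16, 14), (10, -9)) = 23.7697
d((16, 14), (13, -2)) = 16.2788
d((10, -9), (13, -2)) = 7.6158 <-- minimum

Closest pair: (10, -9) and (13, -2) with distance 7.6158

The closest pair is (10, -9) and (13, -2) with Euclidean distance 7.6158. For 7 points, brute-force pairwise comparison is shown above. For large n, the divide-and-conquer algorithm (sort by x, recurse on halves, check the dividing strip) achieves O(n log n).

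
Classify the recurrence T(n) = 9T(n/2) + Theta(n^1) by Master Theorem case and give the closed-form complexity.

Master Theorem for T(n) = 9T(n/2) + O(n^1):

a = 9, b = 2, c = 1
log_b(a) = log_2(9) = 3.1699

Case 1: c = 1 < log_2(9) = 3.1699
T(n) = O(n^(log_2 9))

For T(n) = 9T(n/2) + O(n^1): log_2(9) = 3.1699. This is Case 1 of the Master Theorem (c < log_b(a), work dominated by leaves), giving O(n^(log_2 9)).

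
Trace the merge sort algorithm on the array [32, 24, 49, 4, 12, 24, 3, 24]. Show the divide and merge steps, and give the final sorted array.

Merge sort trace:

Split: [32, 24, 49, 4, 12, 24, 3, 24] -> [32, 24, 49, 4] and [12, 24, 3, 24]
  Split: [32, 24, 49, 4] -> [32, 24] and [49, 4]
    Split: [32, 24] -> [32] and [24]
    Merge: [32] + [24] -> [24, 32]
    Split: [49, 4] -> [49] and [4]
    Merge: [49] + [4] -> [4, 49]
  Merge: [24, 32] + [4, 49] -> [4, 24, 32, 49]
  Split: [12, 24, 3, 24] -> [12, 24] and [3, 24]
    Split: [12, 24] -> [12] and [24]
    Merge: [12] + [24] -> [12, 24]
    Split: [3, 24] -> [3] and [24]
    Merge: [3] + [24] -> [3, 24]
  Merge: [12, 24] + [3, 24] -> [3, 12, 24, 24]
Merge: [4, 24, 32, 49] + [3, 12, 24, 24] -> [3, 4, 12, 24, 24, 24, 32, 49]

Final sorted array: [3, 4, 12, 24, 24, 24, 32, 49]

The merge sort proceeds by recursively splitting the array and merging sorted halves.
After all merges, the sorted array is [3, 4, 12, 24, 24, 24, 32, 49].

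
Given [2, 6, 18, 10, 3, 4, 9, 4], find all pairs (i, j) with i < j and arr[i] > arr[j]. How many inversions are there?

Finding inversions in [2, 6, 18, 10, 3, 4, 9, 4]:

(1, 4): arr[1]=6 > arr[4]=3
(1, 5): arr[1]=6 > arr[5]=4
(1, 7): arr[1]=6 > arr[7]=4
(2, 3): arr[2]=18 > arr[3]=10
(2, 4): arr[2]=18 > arr[4]=3
(2, 5): arr[2]=18 > arr[5]=4
(2, 6): arr[2]=18 > arr[6]=9
(2, 7): arr[2]=18 > arr[7]=4
(3, 4): arr[3]=10 > arr[4]=3
(3, 5): arr[3]=10 > arr[5]=4
(3, 6): arr[3]=10 > arr[6]=9
(3, 7): arr[3]=10 > arr[7]=4
(6, 7): arr[6]=9 > arr[7]=4

Total inversions: 13

The array has 13 inversion(s): (1,4), (1,5), (1,7), (2,3), (2,4), (2,5), (2,6), (2,7), (3,4), (3,5), (3,6), (3,7), (6,7). Each pair (i,j) satisfies i < j and arr[i] > arr[j].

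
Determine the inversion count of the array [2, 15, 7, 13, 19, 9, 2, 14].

Finding inversions in [2, 15, 7, 13, 19, 9, 2, 14]:

(1, 2): arr[1]=15 > arr[2]=7
(1, 3): arr[1]=15 > arr[3]=13
(1, 5): arr[1]=15 > arr[5]=9
(1, 6): arr[1]=15 > arr[6]=2
(1, 7): arr[1]=15 > arr[7]=14
(2, 6): arr[2]=7 > arr[6]=2
(3, 5): arr[3]=13 > arr[5]=9
(3, 6): arr[3]=13 > arr[6]=2
(4, 5): arr[4]=19 > arr[5]=9
(4, 6): arr[4]=19 > arr[6]=2
(4, 7): arr[4]=19 > arr[7]=14
(5, 6): arr[5]=9 > arr[6]=2

Total inversions: 12

The array has 12 inversion(s): (1,2), (1,3), (1,5), (1,6), (1,7), (2,6), (3,5), (3,6), (4,5), (4,6), (4,7), (5,6). Each pair (i,j) satisfies i < j and arr[i] > arr[j].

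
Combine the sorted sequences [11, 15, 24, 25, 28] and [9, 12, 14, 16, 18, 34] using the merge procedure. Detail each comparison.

Merging process:

Compare 11 vs 9: take 9 from right. Merged: [9]
Compare 11 vs 12: take 11 from left. Merged: [9, 11]
Compare 15 vs 12: take 12 from right. Merged: [9, 11, 12]
Compare 15 vs 14: take 14 from right. Merged: [9, 11, 12, 14]
Compare 15 vs 16: take 15 from left. Merged: [9, 11, 12, 14, 15]
Compare 24 vs 16: take 16 from right. Merged: [9, 11, 12, 14, 15, 16]
Compare 24 vs 18: take 18 from right. Merged: [9, 11, 12, 14, 15, 16, 18]
Compare 24 vs 34: take 24 from left. Merged: [9, 11, 12, 14, 15, 16, 18, 24]
Compare 25 vs 34: take 25 from left. Merged: [9, 11, 12, 14, 15, 16, 18, 24, 25]
Compare 28 vs 34: take 28 from left. Merged: [9, 11, 12, 14, 15, 16, 18, 24, 25, 28]
Append remaining from right: [34]. Merged: [9, 11, 12, 14, 15, 16, 18, 24, 25, 28, 34]

Final merged array: [9, 11, 12, 14, 15, 16, 18, 24, 25, 28, 34]
Total comparisons: 10

The merged array is [9, 11, 12, 14, 15, 16, 18, 24, 25, 28, 34], requiring 10 comparisons. The merge step runs in O(n) time where n is the total number of elements.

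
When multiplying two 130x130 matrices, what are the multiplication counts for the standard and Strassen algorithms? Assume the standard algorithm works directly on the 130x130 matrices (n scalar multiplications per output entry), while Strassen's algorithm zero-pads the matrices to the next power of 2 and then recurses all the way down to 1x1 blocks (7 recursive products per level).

Matrix multiplication for 130x130 matrices:

Strassen's algorithm requires power-of-2 dimensions. Pad 130x130 to 256x256 (next power of 2).

Standard algorithm: 130^3 = 2197000 multiplications
Strassen's algorithm: 7^(log2(256)) = 7^8 = 5764801 multiplications
Difference: 2197000 - 5764801 = -3567801 (Strassen uses MORE here due to padding overhead — for small or just-over-power-of-2 n, padding can outweigh the per-level savings)

Standard: 2197000 multiplications (130^3). Strassen: 5764801 multiplications (7^8, after padding to 256x256). Strassen reduces 8 recursive multiplications to 7 at each level.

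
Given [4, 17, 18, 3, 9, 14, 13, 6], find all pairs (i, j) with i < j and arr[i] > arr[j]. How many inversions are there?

Finding inversions in [4, 17, 18, 3, 9, 14, 13, 6]:

(0, 3): arr[0]=4 > arr[3]=3
(1, 3): arr[1]=17 > arr[3]=3
(1, 4): arr[1]=17 > arr[4]=9
(1, 5): arr[1]=17 > arr[5]=14
(1, 6): arr[1]=17 > arr[6]=13
(1, 7): arr[1]=17 > arr[7]=6
(2, 3): arr[2]=18 > arr[3]=3
(2, 4): arr[2]=18 > arr[4]=9
(2, 5): arr[2]=18 > arr[5]=14
(2, 6): arr[2]=18 > arr[6]=13
(2, 7): arr[2]=18 > arr[7]=6
(4, 7): arr[4]=9 > arr[7]=6
(5, 6): arr[5]=14 > arr[6]=13
(5, 7): arr[5]=14 > arr[7]=6
(6, 7): arr[6]=13 > arr[7]=6

Total inversions: 15

The array has 15 inversion(s): (0,3), (1,3), (1,4), (1,5), (1,6), (1,7), (2,3), (2,4), (2,5), (2,6), (2,7), (4,7), (5,6), (5,7), (6,7). Each pair (i,j) satisfies i < j and arr[i] > arr[j].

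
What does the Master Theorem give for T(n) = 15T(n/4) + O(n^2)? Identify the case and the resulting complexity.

Master Theorem for T(n) = 15T(n/4) + O(n^2):

a = 15, b = 4, c = 2
log_b(a) = log_4(15) = 1.9534

Case 3: c = 2 > log_4(15) = 1.9534
T(n) = O(n^2) = O(n^2)

For T(n) = 15T(n/4) + O(n^2): log_4(15) = 1.9534. This is Case 3 of the Master Theorem (c > log_b(a), work dominated by root), giving O(n^2).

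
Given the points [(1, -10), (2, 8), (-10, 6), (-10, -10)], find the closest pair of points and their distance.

Computing all pairwise distances among 4 points:

d((1, -10), (2, 8)) = 18.0278
d((1, -10), (-10, 6)) = 19.4165
d((1, -10), (-10, -10)) = 11.0 <-- minimum
d((2, 8), (-10, 6)) = 12.1655
d((2, 8), (-10, -10)) = 21.6333
d((-10, 6), (-10, -10)) = 16.0

Closest pair: (1, -10) and (-10, -10) with distance 11.0

The closest pair is (1, -10) and (-10, -10) with Euclidean distance 11.0. For 4 points, brute-force pairwise comparison is shown above. For large n, the divide-and-conquer algorithm (sort by x, recurse on halves, check the dividing strip) achieves O(n log n).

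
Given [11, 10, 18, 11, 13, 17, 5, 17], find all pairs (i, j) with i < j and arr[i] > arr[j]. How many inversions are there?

Finding inversions in [11, 10, 18, 11, 13, 17, 5, 17]:

(0, 1): arr[0]=11 > arr[1]=10
(0, 6): arr[0]=11 > arr[6]=5
(1, 6): arr[1]=10 > arr[6]=5
(2, 3): arr[2]=18 > arr[3]=11
(2, 4): arr[2]=18 > arr[4]=13
(2, 5): arr[2]=18 > arr[5]=17
(2, 6): arr[2]=18 > arr[6]=5
(2, 7): arr[2]=18 > arr[7]=17
(3, 6): arr[3]=11 > arr[6]=5
(4, 6): arr[4]=13 > arr[6]=5
(5, 6): arr[5]=17 > arr[6]=5

Total inversions: 11

The array has 11 inversion(s): (0,1), (0,6), (1,6), (2,3), (2,4), (2,5), (2,6), (2,7), (3,6), (4,6), (5,6). Each pair (i,j) satisfies i < j and arr[i] > arr[j].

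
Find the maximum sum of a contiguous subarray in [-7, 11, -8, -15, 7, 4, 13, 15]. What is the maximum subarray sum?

Using Kadane's algorithm on [-7, 11, -8, -15, 7, 4, 13, 15]:

Scanning through the array:
Position 1 (value 11): max_ending_here = 11, max_so_far = 11
Position 2 (value -8): max_ending_here = 3, max_so_far = 11
Position 3 (value -15): max_ending_here = -12, max_so_far = 11
Position 4 (value 7): max_ending_here = 7, max_so_far = 11
Position 5 (value 4): max_ending_here = 11, max_so_far = 11
Position 6 (value 13): max_ending_here = 24, max_so_far = 24
Position 7 (value 15): max_ending_here = 39, max_so_far = 39

Maximum subarray: [7, 4, 13, 15]
Maximum sum: 39

The maximum subarray is [7, 4, 13, 15] with sum 39. This subarray runs from index 4 to index 7.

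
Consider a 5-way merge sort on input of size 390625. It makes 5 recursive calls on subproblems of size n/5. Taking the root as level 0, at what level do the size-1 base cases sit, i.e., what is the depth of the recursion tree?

For divide and conquer with division factor 5:

Problem sizes at each level:
Level 0: 390625
Level 1: 78125
Level 2: 15625
Level 3: 3125
Level 4: 625
Level 5: 125
Level 6: 25
Level 7: 5
Level 8: 1

The root is level 0 and the size-1 base case is level 8 (the tree spans levels 0 through 8, i.e. 9 levels counting the root), so the depth is the number of divisions: log_5(390625) = 8

The recursion tree depth is log_5(390625) = 8. At each level, the problem size is divided by 5, so it takes 8 divisions to reduce to a base case of size 1. The algorithm makes 5 recursive calls at each level.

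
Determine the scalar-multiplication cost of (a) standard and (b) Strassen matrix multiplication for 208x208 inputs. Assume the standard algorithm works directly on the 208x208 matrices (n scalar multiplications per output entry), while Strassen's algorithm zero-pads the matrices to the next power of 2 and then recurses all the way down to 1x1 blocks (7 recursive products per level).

Matrix multiplication for 208x208 matrices:

Strassen's algorithm requires power-of-2 dimensions. Pad 208x208 to 256x256 (next power of 2).

Standard algorithm: 208^3 = 8998912 multiplications
Strassen's algorithm: 7^(log2(256)) = 7^8 = 5764801 multiplications
Savings: 8998912 - 5764801 = 3234111 multiplications

Standard: 8998912 multiplications (208^3). Strassen: 5764801 multiplications (7^8, after padding to 256x256). Strassen reduces 8 recursive multiplications to 7 at each level.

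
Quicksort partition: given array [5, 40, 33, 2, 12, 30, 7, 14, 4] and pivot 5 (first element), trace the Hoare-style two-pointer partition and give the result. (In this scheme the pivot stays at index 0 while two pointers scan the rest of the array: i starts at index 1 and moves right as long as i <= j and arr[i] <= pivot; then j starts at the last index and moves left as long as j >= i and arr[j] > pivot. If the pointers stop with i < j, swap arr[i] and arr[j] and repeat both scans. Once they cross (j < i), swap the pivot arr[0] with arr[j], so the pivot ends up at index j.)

Hoare-style two-pointer partition with pivot = 5:

Initial array: [5, 40, 33, 2, 12, 30, 7, 14, 4]

Pointers start at i = 1, j = 8.
i stops at index 1 (arr[1]=40 > 5), j stops at index 8 (arr[8]=4 <= 5): swap arr[1] and arr[8], array becomes [5, 4, 33, 2, 12, 30, 7, 14, 40]
i stops at index 2 (arr[2]=33 > 5), j stops at index 3 (arr[3]=2 <= 5): swap arr[2] and arr[3], array becomes [5, 4, 2, 33, 12, 30, 7, 14, 40]
i ends at 3, j ends at 2: the pointers have crossed (j < i), so scanning stops.

Swap pivot arr[0] with arr[2] to place pivot at position 2: [2, 4, 5, 33, 12, 30, 7, 14, 40]
Pivot position: 2

After partitioning with pivot 5, the array becomes [2, 4, 5, 33, 12, 30, 7, 14, 40]. The pivot is placed at index 2. All elements to the left of the pivot are <= 5, and all elements to the right are > 5.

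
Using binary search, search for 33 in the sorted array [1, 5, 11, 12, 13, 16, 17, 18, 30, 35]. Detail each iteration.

Binary search for 33 in [1, 5, 11, 12, 13, 16, 17, 18, 30, 35]:

lo=0, hi=9, mid=4, arr[mid]=13 -> 13 < 33, search right half
lo=5, hi=9, mid=7, arr[mid]=18 -> 18 < 33, search right half
lo=8, hi=9, mid=8, arr[mid]=30 -> 30 < 33, search right half
lo=9, hi=9, mid=9, arr[mid]=35 -> 35 > 33, search left half
lo=9 > hi=8, target 33 not found

Binary search determines that 33 is not in the array after 4 comparisons. The search space was exhausted without finding the target.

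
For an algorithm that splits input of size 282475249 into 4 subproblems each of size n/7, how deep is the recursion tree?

For divide and conquer with division factor 7:

Problem sizes at each level:
Level 0: 282475249
Level 1: 40353607
Level 2: 5764801
Level 3: 823543
Level 4: 117649
Level 5: 16807
Level 6: 2401
Level 7: 343
Level 8: 49
Level 9: 7
Level 10: 1

The root is level 0 and the size-1 base case is level 10 (the tree spans levels 0 through 10, i.e. 11 levels counting the root), so the depth is the number of divisions: log_7(282475249) = 10

The recursion tree depth is log_7(282475249) = 10. At each level, the problem size is divided by 7, so it takes 10 divisions to reduce to a base case of size 1. The algorithm makes 4 recursive calls at each level.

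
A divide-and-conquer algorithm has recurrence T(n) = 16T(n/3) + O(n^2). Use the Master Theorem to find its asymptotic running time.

Master Theorem for T(n) = 16T(n/3) + O(n^2):

a = 16, b = 3, c = 2
log_b(a) = log_3(16) = 2.5237

Case 1: c = 2 < log_3(16) = 2.5237
T(n) = O(n^(log_3 16))

For T(n) = 16T(n/3) + O(n^2): log_3(16) = 2.5237. This is Case 1 of the Master Theorem (c < log_b(a), work dominated by leaves), giving O(n^(log_3 16)).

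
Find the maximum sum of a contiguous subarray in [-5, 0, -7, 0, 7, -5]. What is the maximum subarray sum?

Using Kadane's algorithm on [-5, 0, -7, 0, 7, -5]:

Scanning through the array:
Position 1 (value 0): max_ending_here = 0, max_so_far = 0
Position 2 (value -7): max_ending_here = -7, max_so_far = 0
Position 3 (value 0): max_ending_here = 0, max_so_far = 0
Position 4 (value 7): max_ending_here = 7, max_so_far = 7
Position 5 (value -5): max_ending_here = 2, max_so_far = 7

Maximum subarray: [0, 7]
Maximum sum: 7

The maximum subarray is [0, 7] with sum 7. This subarray runs from index 3 to index 4.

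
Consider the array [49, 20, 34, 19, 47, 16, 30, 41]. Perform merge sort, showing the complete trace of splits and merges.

Merge sort trace:

Split: [49, 20, 34, 19, 47, 16, 30, 41] -> [49, 20, 34, 19] and [47, 16, 30, 41]
  Split: [49, 20, 34, 19] -> [49, 20] and [34, 19]
    Split: [49, 20] -> [49] and [20]
    Merge: [49] + [20] -> [20, 49]
    Split: [34, 19] -> [34] and [19]
    Merge: [34] + [19] -> [19, 34]
  Merge: [20, 49] + [19, 34] -> [19, 20, 34, 49]
  Split: [47, 16, 30, 41] -> [47, 16] and [30, 41]
    Split: [47, 16] -> [47] and [16]
    Merge: [47] + [16] -> [16, 47]
    Split: [30, 41] -> [30] and [41]
    Merge: [30] + [41] -> [30, 41]
  Merge: [16, 47] + [30, 41] -> [16, 30, 41, 47]
Merge: [19, 20, 34, 49] + [16, 30, 41, 47] -> [16, 19, 20, 30, 34, 41, 47, 49]

Final sorted array: [16, 19, 20, 30, 34, 41, 47, 49]

The merge sort proceeds by recursively splitting the array and merging sorted halves.
After all merges, the sorted array is [16, 19, 20, 30, 34, 41, 47, 49].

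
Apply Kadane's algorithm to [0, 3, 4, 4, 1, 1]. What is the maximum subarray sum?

Using Kadane's algorithm on [0, 3, 4, 4, 1, 1]:

Scanning through the array:
Position 1 (value 3): max_ending_here = 3, max_so_far = 3
Position 2 (value 4): max_ending_here = 7, max_so_far = 7
Position 3 (value 4): max_ending_here = 11, max_so_far = 11
Position 4 (value 1): max_ending_here = 12, max_so_far = 12
Position 5 (value 1): max_ending_here = 13, max_so_far = 13

Maximum subarray: [0, 3, 4, 4, 1, 1]
Maximum sum: 13

The maximum subarray is [0, 3, 4, 4, 1, 1] with sum 13. This subarray runs from index 0 to index 5.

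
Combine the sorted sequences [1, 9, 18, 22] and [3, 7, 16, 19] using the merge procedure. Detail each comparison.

Merging process:

Compare 1 vs 3: take 1 from left. Merged: [1]
Compare 9 vs 3: take 3 from right. Merged: [1, 3]
Compare 9 vs 7: take 7 from right. Merged: [1, 3, 7]
Compare 9 vs 16: take 9 from left. Merged: [1, 3, 7, 9]
Compare 18 vs 16: take 16 from right. Merged: [1, 3, 7, 9, 16]
Compare 18 vs 19: take 18 from left. Merged: [1, 3, 7, 9, 16, 18]
Compare 22 vs 19: take 19 from right. Merged: [1, 3, 7, 9, 16, 18, 19]
Append remaining from left: [22]. Merged: [1, 3, 7, 9, 16, 18, 19, 22]

Final merged array: [1, 3, 7, 9, 16, 18, 19, 22]
Total comparisons: 7

The merged array is [1, 3, 7, 9, 16, 18, 19, 22], requiring 7 comparisons. The merge step runs in O(n) time where n is the total number of elements.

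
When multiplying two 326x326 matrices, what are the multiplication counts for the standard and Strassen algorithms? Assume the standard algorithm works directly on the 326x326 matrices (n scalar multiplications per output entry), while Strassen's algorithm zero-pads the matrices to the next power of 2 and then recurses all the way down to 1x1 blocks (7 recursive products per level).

Matrix multiplication for 326x326 matrices:

Strassen's algorithm requires power-of-2 dimensions. Pad 326x326 to 512x512 (next power of 2).

Standard algorithm: 326^3 = 34645976 multiplications
Strassen's algorithm: 7^(log2(512)) = 7^9 = 40353607 multiplications
Difference: 34645976 - 40353607 = -5707631 (Strassen uses MORE here due to padding overhead — for small or just-over-power-of-2 n, padding can outweigh the per-level savings)

Standard: 34645976 multiplications (326^3). Strassen: 40353607 multiplications (7^9, after padding to 512x512). Strassen reduces 8 recursive multiplications to 7 at each level.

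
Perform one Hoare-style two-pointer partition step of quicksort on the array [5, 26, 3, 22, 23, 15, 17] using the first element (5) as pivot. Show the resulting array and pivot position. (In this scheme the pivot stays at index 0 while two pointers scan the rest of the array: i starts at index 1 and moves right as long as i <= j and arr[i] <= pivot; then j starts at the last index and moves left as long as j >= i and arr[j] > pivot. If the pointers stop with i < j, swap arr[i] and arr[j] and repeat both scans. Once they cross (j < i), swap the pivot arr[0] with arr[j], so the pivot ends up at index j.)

Hoare-style two-pointer partition with pivot = 5:

Initial array: [5, 26, 3, 22, 23, 15, 17]

Pointers start at i = 1, j = 6.
i stops at index 1 (arr[1]=26 > 5), j stops at index 2 (arr[2]=3 <= 5): swap arr[1] and arr[2], array becomes [5, 3, 26, 22, 23, 15, 17]
i ends at 2, j ends at 1: the pointers have crossed (j < i), so scanning stops.

Swap pivot arr[0] with arr[1] to place pivot at position 1: [3, 5, 26, 22, 23, 15, 17]
Pivot position: 1

After partitioning with pivot 5, the array becomes [3, 5, 26, 22, 23, 15, 17]. The pivot is placed at index 1. All elements to the left of the pivot are <= 5, and all elements to the right are > 5.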